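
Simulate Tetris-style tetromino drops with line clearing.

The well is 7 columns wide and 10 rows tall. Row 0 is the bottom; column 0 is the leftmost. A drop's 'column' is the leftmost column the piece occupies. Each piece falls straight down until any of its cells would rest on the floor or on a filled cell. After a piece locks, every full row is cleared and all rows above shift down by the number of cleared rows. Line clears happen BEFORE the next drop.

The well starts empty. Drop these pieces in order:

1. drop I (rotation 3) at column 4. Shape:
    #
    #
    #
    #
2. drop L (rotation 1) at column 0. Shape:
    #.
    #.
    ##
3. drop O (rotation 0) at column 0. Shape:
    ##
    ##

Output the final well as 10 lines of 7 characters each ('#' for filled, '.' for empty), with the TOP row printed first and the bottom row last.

Drop 1: I rot3 at col 4 lands with bottom-row=0; cleared 0 line(s) (total 0); column heights now [0 0 0 0 4 0 0], max=4
Drop 2: L rot1 at col 0 lands with bottom-row=0; cleared 0 line(s) (total 0); column heights now [3 1 0 0 4 0 0], max=4
Drop 3: O rot0 at col 0 lands with bottom-row=3; cleared 0 line(s) (total 0); column heights now [5 5 0 0 4 0 0], max=5

Answer: .......
.......
.......
.......
.......
##.....
##..#..
#...#..
#...#..
##..#..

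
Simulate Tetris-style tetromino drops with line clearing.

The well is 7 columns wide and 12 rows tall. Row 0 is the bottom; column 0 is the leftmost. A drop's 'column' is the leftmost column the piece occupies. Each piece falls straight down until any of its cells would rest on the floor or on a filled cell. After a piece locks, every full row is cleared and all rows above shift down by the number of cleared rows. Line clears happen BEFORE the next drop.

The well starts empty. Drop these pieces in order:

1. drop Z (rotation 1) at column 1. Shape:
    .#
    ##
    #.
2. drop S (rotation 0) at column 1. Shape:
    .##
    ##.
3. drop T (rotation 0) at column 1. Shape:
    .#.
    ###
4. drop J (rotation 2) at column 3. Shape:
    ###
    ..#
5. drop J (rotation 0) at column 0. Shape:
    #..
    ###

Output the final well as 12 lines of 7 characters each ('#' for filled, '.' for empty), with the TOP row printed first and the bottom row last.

Drop 1: Z rot1 at col 1 lands with bottom-row=0; cleared 0 line(s) (total 0); column heights now [0 2 3 0 0 0 0], max=3
Drop 2: S rot0 at col 1 lands with bottom-row=3; cleared 0 line(s) (total 0); column heights now [0 4 5 5 0 0 0], max=5
Drop 3: T rot0 at col 1 lands with bottom-row=5; cleared 0 line(s) (total 0); column heights now [0 6 7 6 0 0 0], max=7
Drop 4: J rot2 at col 3 lands with bottom-row=5; cleared 0 line(s) (total 0); column heights now [0 6 7 7 7 7 0], max=7
Drop 5: J rot0 at col 0 lands with bottom-row=7; cleared 0 line(s) (total 0); column heights now [9 8 8 7 7 7 0], max=9

Answer: .......
.......
.......
#......
###....
..####.
.###.#.
..##...
.##....
..#....
.##....
.#.....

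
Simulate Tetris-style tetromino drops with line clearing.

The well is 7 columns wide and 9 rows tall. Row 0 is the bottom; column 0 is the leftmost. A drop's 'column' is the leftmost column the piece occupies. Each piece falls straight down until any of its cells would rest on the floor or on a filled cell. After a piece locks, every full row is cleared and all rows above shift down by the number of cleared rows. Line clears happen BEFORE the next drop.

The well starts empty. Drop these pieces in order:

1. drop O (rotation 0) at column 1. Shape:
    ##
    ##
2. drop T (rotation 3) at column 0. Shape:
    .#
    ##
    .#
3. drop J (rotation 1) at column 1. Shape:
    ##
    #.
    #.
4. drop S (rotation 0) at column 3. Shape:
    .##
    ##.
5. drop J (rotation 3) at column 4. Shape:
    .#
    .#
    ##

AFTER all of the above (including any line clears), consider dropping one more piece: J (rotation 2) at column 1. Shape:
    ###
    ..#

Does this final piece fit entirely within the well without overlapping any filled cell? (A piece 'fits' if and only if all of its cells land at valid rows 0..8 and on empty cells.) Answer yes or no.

Answer: yes

Derivation:
Drop 1: O rot0 at col 1 lands with bottom-row=0; cleared 0 line(s) (total 0); column heights now [0 2 2 0 0 0 0], max=2
Drop 2: T rot3 at col 0 lands with bottom-row=2; cleared 0 line(s) (total 0); column heights now [4 5 2 0 0 0 0], max=5
Drop 3: J rot1 at col 1 lands with bottom-row=5; cleared 0 line(s) (total 0); column heights now [4 8 8 0 0 0 0], max=8
Drop 4: S rot0 at col 3 lands with bottom-row=0; cleared 0 line(s) (total 0); column heights now [4 8 8 1 2 2 0], max=8
Drop 5: J rot3 at col 4 lands with bottom-row=2; cleared 0 line(s) (total 0); column heights now [4 8 8 1 3 5 0], max=8
Test piece J rot2 at col 1 (width 3): heights before test = [4 8 8 1 3 5 0]; fits = True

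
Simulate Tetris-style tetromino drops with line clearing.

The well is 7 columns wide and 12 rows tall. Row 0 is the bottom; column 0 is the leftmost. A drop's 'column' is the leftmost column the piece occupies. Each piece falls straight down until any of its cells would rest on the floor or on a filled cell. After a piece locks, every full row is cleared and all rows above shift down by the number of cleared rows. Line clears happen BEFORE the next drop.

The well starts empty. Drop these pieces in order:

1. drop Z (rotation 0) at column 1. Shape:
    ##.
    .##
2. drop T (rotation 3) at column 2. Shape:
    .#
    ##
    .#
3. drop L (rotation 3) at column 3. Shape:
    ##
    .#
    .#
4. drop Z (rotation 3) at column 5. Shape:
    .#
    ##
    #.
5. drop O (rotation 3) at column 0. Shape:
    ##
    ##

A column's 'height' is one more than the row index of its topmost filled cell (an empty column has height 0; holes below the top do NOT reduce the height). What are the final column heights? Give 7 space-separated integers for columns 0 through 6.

Answer: 4 4 3 5 5 2 3

Derivation:
Drop 1: Z rot0 at col 1 lands with bottom-row=0; cleared 0 line(s) (total 0); column heights now [0 2 2 1 0 0 0], max=2
Drop 2: T rot3 at col 2 lands with bottom-row=1; cleared 0 line(s) (total 0); column heights now [0 2 3 4 0 0 0], max=4
Drop 3: L rot3 at col 3 lands with bottom-row=2; cleared 0 line(s) (total 0); column heights now [0 2 3 5 5 0 0], max=5
Drop 4: Z rot3 at col 5 lands with bottom-row=0; cleared 0 line(s) (total 0); column heights now [0 2 3 5 5 2 3], max=5
Drop 5: O rot3 at col 0 lands with bottom-row=2; cleared 0 line(s) (total 0); column heights now [4 4 3 5 5 2 3], max=5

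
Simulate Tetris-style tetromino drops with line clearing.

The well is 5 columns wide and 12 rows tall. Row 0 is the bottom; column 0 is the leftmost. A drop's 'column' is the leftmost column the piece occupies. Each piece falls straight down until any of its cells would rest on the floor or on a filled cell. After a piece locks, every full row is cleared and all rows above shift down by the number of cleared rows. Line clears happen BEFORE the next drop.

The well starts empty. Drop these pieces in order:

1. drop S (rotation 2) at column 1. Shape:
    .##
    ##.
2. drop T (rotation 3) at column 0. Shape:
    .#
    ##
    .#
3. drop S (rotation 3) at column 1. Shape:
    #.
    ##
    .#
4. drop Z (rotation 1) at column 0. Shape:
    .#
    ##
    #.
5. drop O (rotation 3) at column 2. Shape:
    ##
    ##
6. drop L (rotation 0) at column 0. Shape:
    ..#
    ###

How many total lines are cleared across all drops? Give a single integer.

Answer: 0

Derivation:
Drop 1: S rot2 at col 1 lands with bottom-row=0; cleared 0 line(s) (total 0); column heights now [0 1 2 2 0], max=2
Drop 2: T rot3 at col 0 lands with bottom-row=1; cleared 0 line(s) (total 0); column heights now [3 4 2 2 0], max=4
Drop 3: S rot3 at col 1 lands with bottom-row=3; cleared 0 line(s) (total 0); column heights now [3 6 5 2 0], max=6
Drop 4: Z rot1 at col 0 lands with bottom-row=5; cleared 0 line(s) (total 0); column heights now [7 8 5 2 0], max=8
Drop 5: O rot3 at col 2 lands with bottom-row=5; cleared 0 line(s) (total 0); column heights now [7 8 7 7 0], max=8
Drop 6: L rot0 at col 0 lands with bottom-row=8; cleared 0 line(s) (total 0); column heights now [9 9 10 7 0], max=10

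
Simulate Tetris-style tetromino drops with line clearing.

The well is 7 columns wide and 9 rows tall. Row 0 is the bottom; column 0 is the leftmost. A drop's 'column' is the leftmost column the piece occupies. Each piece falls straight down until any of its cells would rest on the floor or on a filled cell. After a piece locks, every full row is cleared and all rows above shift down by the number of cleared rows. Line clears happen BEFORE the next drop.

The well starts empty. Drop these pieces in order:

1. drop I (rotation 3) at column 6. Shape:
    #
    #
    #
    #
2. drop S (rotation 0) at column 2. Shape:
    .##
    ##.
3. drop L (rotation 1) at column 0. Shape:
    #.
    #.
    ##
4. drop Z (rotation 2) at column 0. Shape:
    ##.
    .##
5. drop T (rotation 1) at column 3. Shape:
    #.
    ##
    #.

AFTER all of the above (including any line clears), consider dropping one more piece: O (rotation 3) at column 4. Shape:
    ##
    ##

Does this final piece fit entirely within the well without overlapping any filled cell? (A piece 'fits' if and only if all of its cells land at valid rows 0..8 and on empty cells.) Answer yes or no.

Drop 1: I rot3 at col 6 lands with bottom-row=0; cleared 0 line(s) (total 0); column heights now [0 0 0 0 0 0 4], max=4
Drop 2: S rot0 at col 2 lands with bottom-row=0; cleared 0 line(s) (total 0); column heights now [0 0 1 2 2 0 4], max=4
Drop 3: L rot1 at col 0 lands with bottom-row=0; cleared 0 line(s) (total 0); column heights now [3 1 1 2 2 0 4], max=4
Drop 4: Z rot2 at col 0 lands with bottom-row=2; cleared 0 line(s) (total 0); column heights now [4 4 3 2 2 0 4], max=4
Drop 5: T rot1 at col 3 lands with bottom-row=2; cleared 0 line(s) (total 0); column heights now [4 4 3 5 4 0 4], max=5
Test piece O rot3 at col 4 (width 2): heights before test = [4 4 3 5 4 0 4]; fits = True

Answer: yes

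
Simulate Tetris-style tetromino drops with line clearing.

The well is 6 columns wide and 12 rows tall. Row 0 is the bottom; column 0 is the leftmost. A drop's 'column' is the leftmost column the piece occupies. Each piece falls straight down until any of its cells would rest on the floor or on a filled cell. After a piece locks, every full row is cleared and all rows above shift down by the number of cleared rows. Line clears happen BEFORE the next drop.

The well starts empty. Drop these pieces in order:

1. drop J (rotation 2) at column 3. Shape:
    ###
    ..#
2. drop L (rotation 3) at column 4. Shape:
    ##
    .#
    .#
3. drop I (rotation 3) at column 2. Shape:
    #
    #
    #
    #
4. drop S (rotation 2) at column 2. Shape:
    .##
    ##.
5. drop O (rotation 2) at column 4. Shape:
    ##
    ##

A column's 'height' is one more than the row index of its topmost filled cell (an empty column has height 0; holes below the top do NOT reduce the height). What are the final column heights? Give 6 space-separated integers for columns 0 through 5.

Answer: 0 0 5 6 8 8

Derivation:
Drop 1: J rot2 at col 3 lands with bottom-row=0; cleared 0 line(s) (total 0); column heights now [0 0 0 2 2 2], max=2
Drop 2: L rot3 at col 4 lands with bottom-row=2; cleared 0 line(s) (total 0); column heights now [0 0 0 2 5 5], max=5
Drop 3: I rot3 at col 2 lands with bottom-row=0; cleared 0 line(s) (total 0); column heights now [0 0 4 2 5 5], max=5
Drop 4: S rot2 at col 2 lands with bottom-row=4; cleared 0 line(s) (total 0); column heights now [0 0 5 6 6 5], max=6
Drop 5: O rot2 at col 4 lands with bottom-row=6; cleared 0 line(s) (total 0); column heights now [0 0 5 6 8 8], max=8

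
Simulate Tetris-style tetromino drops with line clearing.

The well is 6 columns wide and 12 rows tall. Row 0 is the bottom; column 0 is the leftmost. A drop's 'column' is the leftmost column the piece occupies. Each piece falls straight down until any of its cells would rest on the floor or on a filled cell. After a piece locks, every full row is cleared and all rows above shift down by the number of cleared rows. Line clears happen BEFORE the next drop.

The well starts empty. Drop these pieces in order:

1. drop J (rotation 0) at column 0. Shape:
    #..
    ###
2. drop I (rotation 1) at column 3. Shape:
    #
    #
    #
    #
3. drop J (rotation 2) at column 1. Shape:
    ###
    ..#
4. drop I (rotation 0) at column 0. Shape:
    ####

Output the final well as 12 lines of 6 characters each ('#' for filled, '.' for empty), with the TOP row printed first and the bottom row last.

Answer: ......
......
......
......
......
####..
.###..
...#..
...#..
...#..
#..#..
####..

Derivation:
Drop 1: J rot0 at col 0 lands with bottom-row=0; cleared 0 line(s) (total 0); column heights now [2 1 1 0 0 0], max=2
Drop 2: I rot1 at col 3 lands with bottom-row=0; cleared 0 line(s) (total 0); column heights now [2 1 1 4 0 0], max=4
Drop 3: J rot2 at col 1 lands with bottom-row=4; cleared 0 line(s) (total 0); column heights now [2 6 6 6 0 0], max=6
Drop 4: I rot0 at col 0 lands with bottom-row=6; cleared 0 line(s) (total 0); column heights now [7 7 7 7 0 0], max=7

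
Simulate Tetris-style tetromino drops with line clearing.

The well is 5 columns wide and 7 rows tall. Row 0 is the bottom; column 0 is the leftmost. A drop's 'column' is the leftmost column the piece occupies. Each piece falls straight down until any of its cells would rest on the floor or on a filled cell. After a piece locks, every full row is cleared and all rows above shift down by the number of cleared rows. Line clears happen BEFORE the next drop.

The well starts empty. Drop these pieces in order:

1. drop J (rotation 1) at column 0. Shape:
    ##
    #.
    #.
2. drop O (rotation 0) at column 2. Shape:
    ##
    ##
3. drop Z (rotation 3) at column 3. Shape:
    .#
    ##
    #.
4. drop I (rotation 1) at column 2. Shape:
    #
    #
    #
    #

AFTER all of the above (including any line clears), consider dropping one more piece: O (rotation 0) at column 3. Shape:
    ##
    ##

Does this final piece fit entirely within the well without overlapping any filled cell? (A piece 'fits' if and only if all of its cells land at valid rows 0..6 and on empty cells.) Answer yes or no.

Drop 1: J rot1 at col 0 lands with bottom-row=0; cleared 0 line(s) (total 0); column heights now [3 3 0 0 0], max=3
Drop 2: O rot0 at col 2 lands with bottom-row=0; cleared 0 line(s) (total 0); column heights now [3 3 2 2 0], max=3
Drop 3: Z rot3 at col 3 lands with bottom-row=2; cleared 0 line(s) (total 0); column heights now [3 3 2 4 5], max=5
Drop 4: I rot1 at col 2 lands with bottom-row=2; cleared 0 line(s) (total 0); column heights now [3 3 6 4 5], max=6
Test piece O rot0 at col 3 (width 2): heights before test = [3 3 6 4 5]; fits = True

Answer: yes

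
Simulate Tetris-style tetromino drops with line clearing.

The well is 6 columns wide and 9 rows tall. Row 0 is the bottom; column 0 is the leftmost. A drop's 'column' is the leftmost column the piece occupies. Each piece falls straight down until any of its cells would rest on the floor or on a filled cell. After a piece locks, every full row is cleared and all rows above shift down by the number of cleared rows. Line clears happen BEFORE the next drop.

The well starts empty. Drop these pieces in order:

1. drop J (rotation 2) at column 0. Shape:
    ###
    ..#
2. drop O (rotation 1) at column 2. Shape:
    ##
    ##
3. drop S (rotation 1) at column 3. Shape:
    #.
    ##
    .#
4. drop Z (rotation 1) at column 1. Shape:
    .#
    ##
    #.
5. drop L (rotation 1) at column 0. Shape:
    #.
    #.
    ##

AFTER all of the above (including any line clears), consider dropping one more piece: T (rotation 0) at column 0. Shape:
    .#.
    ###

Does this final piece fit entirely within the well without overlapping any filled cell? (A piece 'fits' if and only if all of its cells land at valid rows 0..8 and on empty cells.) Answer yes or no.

Drop 1: J rot2 at col 0 lands with bottom-row=0; cleared 0 line(s) (total 0); column heights now [2 2 2 0 0 0], max=2
Drop 2: O rot1 at col 2 lands with bottom-row=2; cleared 0 line(s) (total 0); column heights now [2 2 4 4 0 0], max=4
Drop 3: S rot1 at col 3 lands with bottom-row=3; cleared 0 line(s) (total 0); column heights now [2 2 4 6 5 0], max=6
Drop 4: Z rot1 at col 1 lands with bottom-row=3; cleared 0 line(s) (total 0); column heights now [2 5 6 6 5 0], max=6
Drop 5: L rot1 at col 0 lands with bottom-row=5; cleared 0 line(s) (total 0); column heights now [8 6 6 6 5 0], max=8
Test piece T rot0 at col 0 (width 3): heights before test = [8 6 6 6 5 0]; fits = False

Answer: no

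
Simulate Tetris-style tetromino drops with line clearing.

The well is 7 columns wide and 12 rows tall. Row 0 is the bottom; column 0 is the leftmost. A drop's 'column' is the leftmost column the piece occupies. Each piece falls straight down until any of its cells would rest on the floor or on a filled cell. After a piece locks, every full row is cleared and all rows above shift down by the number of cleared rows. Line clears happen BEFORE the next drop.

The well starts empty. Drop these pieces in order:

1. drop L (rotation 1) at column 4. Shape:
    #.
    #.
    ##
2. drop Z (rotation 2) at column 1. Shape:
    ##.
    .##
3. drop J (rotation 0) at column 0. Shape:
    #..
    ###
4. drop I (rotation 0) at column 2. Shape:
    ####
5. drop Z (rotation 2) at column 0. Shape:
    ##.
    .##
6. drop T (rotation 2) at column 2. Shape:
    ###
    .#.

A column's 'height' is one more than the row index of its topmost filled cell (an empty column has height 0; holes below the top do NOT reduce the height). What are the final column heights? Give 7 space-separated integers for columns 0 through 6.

Drop 1: L rot1 at col 4 lands with bottom-row=0; cleared 0 line(s) (total 0); column heights now [0 0 0 0 3 1 0], max=3
Drop 2: Z rot2 at col 1 lands with bottom-row=0; cleared 0 line(s) (total 0); column heights now [0 2 2 1 3 1 0], max=3
Drop 3: J rot0 at col 0 lands with bottom-row=2; cleared 0 line(s) (total 0); column heights now [4 3 3 1 3 1 0], max=4
Drop 4: I rot0 at col 2 lands with bottom-row=3; cleared 0 line(s) (total 0); column heights now [4 3 4 4 4 4 0], max=4
Drop 5: Z rot2 at col 0 lands with bottom-row=4; cleared 0 line(s) (total 0); column heights now [6 6 5 4 4 4 0], max=6
Drop 6: T rot2 at col 2 lands with bottom-row=4; cleared 0 line(s) (total 0); column heights now [6 6 6 6 6 4 0], max=6

Answer: 6 6 6 6 6 4 0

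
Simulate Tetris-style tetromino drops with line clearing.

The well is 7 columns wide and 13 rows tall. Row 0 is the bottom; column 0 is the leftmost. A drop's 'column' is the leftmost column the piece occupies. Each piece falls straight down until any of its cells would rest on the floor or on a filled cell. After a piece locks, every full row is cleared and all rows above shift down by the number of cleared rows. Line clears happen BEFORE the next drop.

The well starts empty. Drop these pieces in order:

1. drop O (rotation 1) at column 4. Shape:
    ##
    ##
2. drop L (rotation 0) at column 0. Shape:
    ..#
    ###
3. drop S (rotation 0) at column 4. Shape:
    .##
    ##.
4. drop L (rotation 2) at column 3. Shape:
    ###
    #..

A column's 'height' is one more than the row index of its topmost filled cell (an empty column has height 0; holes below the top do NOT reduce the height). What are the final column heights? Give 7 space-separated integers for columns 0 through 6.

Drop 1: O rot1 at col 4 lands with bottom-row=0; cleared 0 line(s) (total 0); column heights now [0 0 0 0 2 2 0], max=2
Drop 2: L rot0 at col 0 lands with bottom-row=0; cleared 0 line(s) (total 0); column heights now [1 1 2 0 2 2 0], max=2
Drop 3: S rot0 at col 4 lands with bottom-row=2; cleared 0 line(s) (total 0); column heights now [1 1 2 0 3 4 4], max=4
Drop 4: L rot2 at col 3 lands with bottom-row=3; cleared 0 line(s) (total 0); column heights now [1 1 2 5 5 5 4], max=5

Answer: 1 1 2 5 5 5 4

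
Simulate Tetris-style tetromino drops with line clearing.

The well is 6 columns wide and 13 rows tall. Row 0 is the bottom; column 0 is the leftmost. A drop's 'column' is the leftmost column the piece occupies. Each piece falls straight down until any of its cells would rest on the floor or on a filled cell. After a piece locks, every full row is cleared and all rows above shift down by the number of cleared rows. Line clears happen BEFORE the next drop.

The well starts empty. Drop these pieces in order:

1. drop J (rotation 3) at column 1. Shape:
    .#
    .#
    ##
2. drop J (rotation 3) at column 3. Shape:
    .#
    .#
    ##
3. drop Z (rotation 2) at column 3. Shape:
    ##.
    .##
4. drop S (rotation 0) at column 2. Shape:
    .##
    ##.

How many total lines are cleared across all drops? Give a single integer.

Drop 1: J rot3 at col 1 lands with bottom-row=0; cleared 0 line(s) (total 0); column heights now [0 1 3 0 0 0], max=3
Drop 2: J rot3 at col 3 lands with bottom-row=0; cleared 0 line(s) (total 0); column heights now [0 1 3 1 3 0], max=3
Drop 3: Z rot2 at col 3 lands with bottom-row=3; cleared 0 line(s) (total 0); column heights now [0 1 3 5 5 4], max=5
Drop 4: S rot0 at col 2 lands with bottom-row=5; cleared 0 line(s) (total 0); column heights now [0 1 6 7 7 4], max=7

Answer: 0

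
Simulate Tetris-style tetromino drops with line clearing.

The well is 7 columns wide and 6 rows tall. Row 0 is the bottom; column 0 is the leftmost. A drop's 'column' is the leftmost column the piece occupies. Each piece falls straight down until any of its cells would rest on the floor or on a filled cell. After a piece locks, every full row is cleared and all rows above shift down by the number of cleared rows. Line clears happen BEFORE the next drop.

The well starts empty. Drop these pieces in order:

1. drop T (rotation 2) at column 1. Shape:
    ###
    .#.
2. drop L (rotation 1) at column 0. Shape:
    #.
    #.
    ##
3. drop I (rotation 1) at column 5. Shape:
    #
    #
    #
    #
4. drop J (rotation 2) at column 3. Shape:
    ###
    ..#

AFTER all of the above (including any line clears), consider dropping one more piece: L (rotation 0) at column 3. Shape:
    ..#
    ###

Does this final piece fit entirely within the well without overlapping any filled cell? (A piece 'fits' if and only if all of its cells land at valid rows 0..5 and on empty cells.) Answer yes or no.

Drop 1: T rot2 at col 1 lands with bottom-row=0; cleared 0 line(s) (total 0); column heights now [0 2 2 2 0 0 0], max=2
Drop 2: L rot1 at col 0 lands with bottom-row=2; cleared 0 line(s) (total 0); column heights now [5 3 2 2 0 0 0], max=5
Drop 3: I rot1 at col 5 lands with bottom-row=0; cleared 0 line(s) (total 0); column heights now [5 3 2 2 0 4 0], max=5
Drop 4: J rot2 at col 3 lands with bottom-row=4; cleared 0 line(s) (total 0); column heights now [5 3 2 6 6 6 0], max=6
Test piece L rot0 at col 3 (width 3): heights before test = [5 3 2 6 6 6 0]; fits = False

Answer: no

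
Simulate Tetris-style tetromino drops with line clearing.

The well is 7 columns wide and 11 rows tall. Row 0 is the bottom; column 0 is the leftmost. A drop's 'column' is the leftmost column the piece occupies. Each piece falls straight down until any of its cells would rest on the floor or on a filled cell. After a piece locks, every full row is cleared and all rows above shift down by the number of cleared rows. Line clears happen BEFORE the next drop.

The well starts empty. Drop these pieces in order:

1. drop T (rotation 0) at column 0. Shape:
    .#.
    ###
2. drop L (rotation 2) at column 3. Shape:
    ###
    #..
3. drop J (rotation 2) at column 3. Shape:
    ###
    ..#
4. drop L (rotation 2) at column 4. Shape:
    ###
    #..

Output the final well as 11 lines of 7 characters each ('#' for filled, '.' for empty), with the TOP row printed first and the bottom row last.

Drop 1: T rot0 at col 0 lands with bottom-row=0; cleared 0 line(s) (total 0); column heights now [1 2 1 0 0 0 0], max=2
Drop 2: L rot2 at col 3 lands with bottom-row=0; cleared 0 line(s) (total 0); column heights now [1 2 1 2 2 2 0], max=2
Drop 3: J rot2 at col 3 lands with bottom-row=2; cleared 0 line(s) (total 0); column heights now [1 2 1 4 4 4 0], max=4
Drop 4: L rot2 at col 4 lands with bottom-row=4; cleared 0 line(s) (total 0); column heights now [1 2 1 4 6 6 6], max=6

Answer: .......
.......
.......
.......
.......
....###
....#..
...###.
.....#.
.#.###.
####...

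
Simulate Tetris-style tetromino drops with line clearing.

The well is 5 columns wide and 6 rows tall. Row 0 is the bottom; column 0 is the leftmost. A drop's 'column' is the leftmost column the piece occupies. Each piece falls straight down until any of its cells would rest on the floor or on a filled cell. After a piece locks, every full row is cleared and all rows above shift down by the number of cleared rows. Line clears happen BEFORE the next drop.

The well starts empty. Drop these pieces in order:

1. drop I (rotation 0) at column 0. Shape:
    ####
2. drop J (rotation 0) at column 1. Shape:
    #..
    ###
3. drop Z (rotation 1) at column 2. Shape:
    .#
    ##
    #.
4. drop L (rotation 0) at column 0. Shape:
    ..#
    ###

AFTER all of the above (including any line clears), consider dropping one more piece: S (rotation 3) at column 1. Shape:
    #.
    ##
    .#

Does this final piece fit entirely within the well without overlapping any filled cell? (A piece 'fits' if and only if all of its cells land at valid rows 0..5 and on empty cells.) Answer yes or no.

Answer: no

Derivation:
Drop 1: I rot0 at col 0 lands with bottom-row=0; cleared 0 line(s) (total 0); column heights now [1 1 1 1 0], max=1
Drop 2: J rot0 at col 1 lands with bottom-row=1; cleared 0 line(s) (total 0); column heights now [1 3 2 2 0], max=3
Drop 3: Z rot1 at col 2 lands with bottom-row=2; cleared 0 line(s) (total 0); column heights now [1 3 4 5 0], max=5
Drop 4: L rot0 at col 0 lands with bottom-row=4; cleared 0 line(s) (total 0); column heights now [5 5 6 5 0], max=6
Test piece S rot3 at col 1 (width 2): heights before test = [5 5 6 5 0]; fits = False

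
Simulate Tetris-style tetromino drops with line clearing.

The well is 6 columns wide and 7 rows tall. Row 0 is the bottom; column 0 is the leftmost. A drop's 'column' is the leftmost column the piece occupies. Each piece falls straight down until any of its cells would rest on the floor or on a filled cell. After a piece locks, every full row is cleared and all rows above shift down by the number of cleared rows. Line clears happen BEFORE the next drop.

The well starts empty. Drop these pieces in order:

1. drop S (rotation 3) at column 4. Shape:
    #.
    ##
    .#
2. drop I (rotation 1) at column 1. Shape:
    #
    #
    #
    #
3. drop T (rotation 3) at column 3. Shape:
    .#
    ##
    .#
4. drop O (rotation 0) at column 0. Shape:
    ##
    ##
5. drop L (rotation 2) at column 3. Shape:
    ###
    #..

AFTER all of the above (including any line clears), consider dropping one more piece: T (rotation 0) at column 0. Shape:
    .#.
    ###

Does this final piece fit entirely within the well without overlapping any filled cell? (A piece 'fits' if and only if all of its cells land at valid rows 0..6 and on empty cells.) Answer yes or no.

Drop 1: S rot3 at col 4 lands with bottom-row=0; cleared 0 line(s) (total 0); column heights now [0 0 0 0 3 2], max=3
Drop 2: I rot1 at col 1 lands with bottom-row=0; cleared 0 line(s) (total 0); column heights now [0 4 0 0 3 2], max=4
Drop 3: T rot3 at col 3 lands with bottom-row=3; cleared 0 line(s) (total 0); column heights now [0 4 0 5 6 2], max=6
Drop 4: O rot0 at col 0 lands with bottom-row=4; cleared 0 line(s) (total 0); column heights now [6 6 0 5 6 2], max=6
Drop 5: L rot2 at col 3 lands with bottom-row=5; cleared 0 line(s) (total 0); column heights now [6 6 0 7 7 7], max=7
Test piece T rot0 at col 0 (width 3): heights before test = [6 6 0 7 7 7]; fits = False

Answer: no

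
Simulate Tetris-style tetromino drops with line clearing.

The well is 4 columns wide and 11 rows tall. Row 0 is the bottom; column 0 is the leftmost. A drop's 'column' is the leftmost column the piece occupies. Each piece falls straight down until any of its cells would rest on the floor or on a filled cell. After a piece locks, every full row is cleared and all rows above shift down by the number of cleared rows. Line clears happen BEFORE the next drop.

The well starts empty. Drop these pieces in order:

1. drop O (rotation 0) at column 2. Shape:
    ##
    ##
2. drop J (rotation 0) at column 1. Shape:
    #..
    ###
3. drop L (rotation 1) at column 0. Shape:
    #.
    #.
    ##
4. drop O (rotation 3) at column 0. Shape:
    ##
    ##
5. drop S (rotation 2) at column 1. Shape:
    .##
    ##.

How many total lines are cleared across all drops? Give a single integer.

Answer: 0

Derivation:
Drop 1: O rot0 at col 2 lands with bottom-row=0; cleared 0 line(s) (total 0); column heights now [0 0 2 2], max=2
Drop 2: J rot0 at col 1 lands with bottom-row=2; cleared 0 line(s) (total 0); column heights now [0 4 3 3], max=4
Drop 3: L rot1 at col 0 lands with bottom-row=4; cleared 0 line(s) (total 0); column heights now [7 5 3 3], max=7
Drop 4: O rot3 at col 0 lands with bottom-row=7; cleared 0 line(s) (total 0); column heights now [9 9 3 3], max=9
Drop 5: S rot2 at col 1 lands with bottom-row=9; cleared 0 line(s) (total 0); column heights now [9 10 11 11], max=11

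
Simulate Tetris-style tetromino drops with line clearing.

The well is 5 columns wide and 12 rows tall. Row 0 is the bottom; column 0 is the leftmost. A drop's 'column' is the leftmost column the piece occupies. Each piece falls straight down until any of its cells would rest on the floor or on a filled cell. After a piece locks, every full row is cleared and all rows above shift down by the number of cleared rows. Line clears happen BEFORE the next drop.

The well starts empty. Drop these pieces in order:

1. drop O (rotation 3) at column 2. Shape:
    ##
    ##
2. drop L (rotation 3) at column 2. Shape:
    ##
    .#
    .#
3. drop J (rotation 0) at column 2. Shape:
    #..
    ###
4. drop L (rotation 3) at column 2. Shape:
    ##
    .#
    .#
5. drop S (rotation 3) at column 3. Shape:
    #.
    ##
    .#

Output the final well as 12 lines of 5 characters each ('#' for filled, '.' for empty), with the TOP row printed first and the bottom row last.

Drop 1: O rot3 at col 2 lands with bottom-row=0; cleared 0 line(s) (total 0); column heights now [0 0 2 2 0], max=2
Drop 2: L rot3 at col 2 lands with bottom-row=2; cleared 0 line(s) (total 0); column heights now [0 0 5 5 0], max=5
Drop 3: J rot0 at col 2 lands with bottom-row=5; cleared 0 line(s) (total 0); column heights now [0 0 7 6 6], max=7
Drop 4: L rot3 at col 2 lands with bottom-row=6; cleared 0 line(s) (total 0); column heights now [0 0 9 9 6], max=9
Drop 5: S rot3 at col 3 lands with bottom-row=8; cleared 0 line(s) (total 0); column heights now [0 0 9 11 10], max=11

Answer: .....
...#.
...##
..###
...#.
..##.
..###
..##.
...#.
...#.
..##.
..##.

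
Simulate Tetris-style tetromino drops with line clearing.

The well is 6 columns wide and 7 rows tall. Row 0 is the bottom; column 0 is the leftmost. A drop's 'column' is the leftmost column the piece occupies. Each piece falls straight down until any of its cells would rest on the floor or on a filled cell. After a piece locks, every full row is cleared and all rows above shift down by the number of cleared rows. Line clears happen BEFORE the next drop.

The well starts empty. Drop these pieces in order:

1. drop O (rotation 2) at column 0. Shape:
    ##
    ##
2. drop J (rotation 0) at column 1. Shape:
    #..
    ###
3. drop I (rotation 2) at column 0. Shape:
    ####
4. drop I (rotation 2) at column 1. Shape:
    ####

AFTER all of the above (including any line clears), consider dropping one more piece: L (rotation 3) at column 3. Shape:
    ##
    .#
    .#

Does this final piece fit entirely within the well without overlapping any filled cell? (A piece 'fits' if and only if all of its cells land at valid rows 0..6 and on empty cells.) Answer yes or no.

Drop 1: O rot2 at col 0 lands with bottom-row=0; cleared 0 line(s) (total 0); column heights now [2 2 0 0 0 0], max=2
Drop 2: J rot0 at col 1 lands with bottom-row=2; cleared 0 line(s) (total 0); column heights now [2 4 3 3 0 0], max=4
Drop 3: I rot2 at col 0 lands with bottom-row=4; cleared 0 line(s) (total 0); column heights now [5 5 5 5 0 0], max=5
Drop 4: I rot2 at col 1 lands with bottom-row=5; cleared 0 line(s) (total 0); column heights now [5 6 6 6 6 0], max=6
Test piece L rot3 at col 3 (width 2): heights before test = [5 6 6 6 6 0]; fits = False

Answer: no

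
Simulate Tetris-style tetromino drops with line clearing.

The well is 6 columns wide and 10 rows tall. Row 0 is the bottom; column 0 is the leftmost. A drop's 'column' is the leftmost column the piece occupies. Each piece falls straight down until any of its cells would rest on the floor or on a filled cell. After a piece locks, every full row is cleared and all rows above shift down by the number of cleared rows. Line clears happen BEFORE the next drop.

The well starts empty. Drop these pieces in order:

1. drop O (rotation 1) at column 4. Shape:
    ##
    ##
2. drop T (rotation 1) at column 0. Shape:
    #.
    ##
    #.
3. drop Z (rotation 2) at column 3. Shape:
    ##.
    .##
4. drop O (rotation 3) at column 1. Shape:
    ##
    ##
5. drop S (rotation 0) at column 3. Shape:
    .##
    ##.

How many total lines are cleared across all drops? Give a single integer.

Answer: 0

Derivation:
Drop 1: O rot1 at col 4 lands with bottom-row=0; cleared 0 line(s) (total 0); column heights now [0 0 0 0 2 2], max=2
Drop 2: T rot1 at col 0 lands with bottom-row=0; cleared 0 line(s) (total 0); column heights now [3 2 0 0 2 2], max=3
Drop 3: Z rot2 at col 3 lands with bottom-row=2; cleared 0 line(s) (total 0); column heights now [3 2 0 4 4 3], max=4
Drop 4: O rot3 at col 1 lands with bottom-row=2; cleared 0 line(s) (total 0); column heights now [3 4 4 4 4 3], max=4
Drop 5: S rot0 at col 3 lands with bottom-row=4; cleared 0 line(s) (total 0); column heights now [3 4 4 5 6 6], max=6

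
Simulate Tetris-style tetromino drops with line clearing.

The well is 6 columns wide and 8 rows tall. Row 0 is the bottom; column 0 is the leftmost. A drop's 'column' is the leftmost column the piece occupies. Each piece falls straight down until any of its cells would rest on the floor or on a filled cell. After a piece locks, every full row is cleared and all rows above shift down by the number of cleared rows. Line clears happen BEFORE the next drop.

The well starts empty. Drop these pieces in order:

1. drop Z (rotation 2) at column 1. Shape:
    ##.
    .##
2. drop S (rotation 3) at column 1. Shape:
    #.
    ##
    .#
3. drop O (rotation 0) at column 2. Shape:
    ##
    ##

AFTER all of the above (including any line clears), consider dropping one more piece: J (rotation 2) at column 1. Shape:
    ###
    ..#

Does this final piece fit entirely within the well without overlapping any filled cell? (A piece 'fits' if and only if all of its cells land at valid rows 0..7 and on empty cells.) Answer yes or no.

Answer: yes

Derivation:
Drop 1: Z rot2 at col 1 lands with bottom-row=0; cleared 0 line(s) (total 0); column heights now [0 2 2 1 0 0], max=2
Drop 2: S rot3 at col 1 lands with bottom-row=2; cleared 0 line(s) (total 0); column heights now [0 5 4 1 0 0], max=5
Drop 3: O rot0 at col 2 lands with bottom-row=4; cleared 0 line(s) (total 0); column heights now [0 5 6 6 0 0], max=6
Test piece J rot2 at col 1 (width 3): heights before test = [0 5 6 6 0 0]; fits = True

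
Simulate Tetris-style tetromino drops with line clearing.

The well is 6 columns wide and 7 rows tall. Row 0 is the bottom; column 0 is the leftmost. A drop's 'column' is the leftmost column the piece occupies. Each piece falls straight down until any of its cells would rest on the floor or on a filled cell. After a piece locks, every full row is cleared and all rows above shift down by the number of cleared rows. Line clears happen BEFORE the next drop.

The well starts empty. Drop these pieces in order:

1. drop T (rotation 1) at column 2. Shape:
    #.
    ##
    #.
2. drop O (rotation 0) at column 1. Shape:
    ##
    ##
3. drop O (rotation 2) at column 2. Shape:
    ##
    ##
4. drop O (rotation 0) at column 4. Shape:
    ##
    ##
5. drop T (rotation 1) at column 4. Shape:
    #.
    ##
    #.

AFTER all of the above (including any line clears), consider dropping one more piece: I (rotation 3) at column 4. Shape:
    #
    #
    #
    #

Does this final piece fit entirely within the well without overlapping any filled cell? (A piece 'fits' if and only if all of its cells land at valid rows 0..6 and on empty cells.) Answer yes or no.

Answer: no

Derivation:
Drop 1: T rot1 at col 2 lands with bottom-row=0; cleared 0 line(s) (total 0); column heights now [0 0 3 2 0 0], max=3
Drop 2: O rot0 at col 1 lands with bottom-row=3; cleared 0 line(s) (total 0); column heights now [0 5 5 2 0 0], max=5
Drop 3: O rot2 at col 2 lands with bottom-row=5; cleared 0 line(s) (total 0); column heights now [0 5 7 7 0 0], max=7
Drop 4: O rot0 at col 4 lands with bottom-row=0; cleared 0 line(s) (total 0); column heights now [0 5 7 7 2 2], max=7
Drop 5: T rot1 at col 4 lands with bottom-row=2; cleared 0 line(s) (total 0); column heights now [0 5 7 7 5 4], max=7
Test piece I rot3 at col 4 (width 1): heights before test = [0 5 7 7 5 4]; fits = False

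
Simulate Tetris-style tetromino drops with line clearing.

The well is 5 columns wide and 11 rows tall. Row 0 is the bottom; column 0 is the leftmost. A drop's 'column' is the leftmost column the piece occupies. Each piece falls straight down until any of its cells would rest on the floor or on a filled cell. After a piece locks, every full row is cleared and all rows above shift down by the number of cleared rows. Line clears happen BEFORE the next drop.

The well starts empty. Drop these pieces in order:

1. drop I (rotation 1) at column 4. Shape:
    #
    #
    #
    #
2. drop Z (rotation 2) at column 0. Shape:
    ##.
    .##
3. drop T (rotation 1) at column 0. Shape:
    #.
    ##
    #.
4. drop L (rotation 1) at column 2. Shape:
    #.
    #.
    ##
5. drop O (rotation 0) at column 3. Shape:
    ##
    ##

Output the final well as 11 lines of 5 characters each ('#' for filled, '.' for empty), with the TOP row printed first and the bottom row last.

Drop 1: I rot1 at col 4 lands with bottom-row=0; cleared 0 line(s) (total 0); column heights now [0 0 0 0 4], max=4
Drop 2: Z rot2 at col 0 lands with bottom-row=0; cleared 0 line(s) (total 0); column heights now [2 2 1 0 4], max=4
Drop 3: T rot1 at col 0 lands with bottom-row=2; cleared 0 line(s) (total 0); column heights now [5 4 1 0 4], max=5
Drop 4: L rot1 at col 2 lands with bottom-row=1; cleared 1 line(s) (total 1); column heights now [4 3 3 0 3], max=4
Drop 5: O rot0 at col 3 lands with bottom-row=3; cleared 0 line(s) (total 1); column heights now [4 3 3 5 5], max=5

Answer: .....
.....
.....
.....
.....
.....
...##
#..##
###.#
#.#.#
.##.#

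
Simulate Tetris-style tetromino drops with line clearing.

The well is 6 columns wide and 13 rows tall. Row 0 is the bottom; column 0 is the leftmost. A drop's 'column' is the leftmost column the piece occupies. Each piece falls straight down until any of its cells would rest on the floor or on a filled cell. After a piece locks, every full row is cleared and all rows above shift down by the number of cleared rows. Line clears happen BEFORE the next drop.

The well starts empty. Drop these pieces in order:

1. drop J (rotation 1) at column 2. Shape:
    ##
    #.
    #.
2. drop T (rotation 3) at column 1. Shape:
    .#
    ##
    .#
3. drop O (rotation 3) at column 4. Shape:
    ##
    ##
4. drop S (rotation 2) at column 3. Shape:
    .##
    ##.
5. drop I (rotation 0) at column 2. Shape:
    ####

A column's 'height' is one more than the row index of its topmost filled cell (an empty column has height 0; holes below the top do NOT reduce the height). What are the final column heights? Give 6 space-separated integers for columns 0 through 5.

Drop 1: J rot1 at col 2 lands with bottom-row=0; cleared 0 line(s) (total 0); column heights now [0 0 3 3 0 0], max=3
Drop 2: T rot3 at col 1 lands with bottom-row=3; cleared 0 line(s) (total 0); column heights now [0 5 6 3 0 0], max=6
Drop 3: O rot3 at col 4 lands with bottom-row=0; cleared 0 line(s) (total 0); column heights now [0 5 6 3 2 2], max=6
Drop 4: S rot2 at col 3 lands with bottom-row=3; cleared 0 line(s) (total 0); column heights now [0 5 6 4 5 5], max=6
Drop 5: I rot0 at col 2 lands with bottom-row=6; cleared 0 line(s) (total 0); column heights now [0 5 7 7 7 7], max=7

Answer: 0 5 7 7 7 7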